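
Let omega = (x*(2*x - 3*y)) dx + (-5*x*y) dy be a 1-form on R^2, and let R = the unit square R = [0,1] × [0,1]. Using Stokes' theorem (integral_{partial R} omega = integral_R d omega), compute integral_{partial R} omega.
integral_(partial R) omega = -1

Stokes: integral_partial_R omega = integral_R d omega with d omega = (∂Q/∂x - ∂P/∂y) dx ∧ dy.
  ∂Q/∂x = -5*y
  ∂P/∂y = -3*x
  integrand = ∂Q/∂x - ∂P/∂y = 3*x - 5*y.
Integrating over R: integral_0^1 integral_0^1 (3*x - 5*y) dx dy = -1.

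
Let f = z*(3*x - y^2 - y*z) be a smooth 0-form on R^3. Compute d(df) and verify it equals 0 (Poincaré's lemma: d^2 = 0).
d(df) = 0

Step 1: df = sum_i (∂f/∂x_i) dx_i = (3*z) dx + (z*(-2*y - z)) dy + (3*x - y^2 - 2*y*z) dz.
Step 2: Apply d again. Using the 1-form formula, the coefficient of dx ∧ dy in d(df) is ∂^2 f/∂x ∂y - ∂^2 f/∂y ∂x = (0) - (0) = 0 (equality of mixed partials for smooth f).
Similarly for dx ∧ dz and dy ∧ dz — all coefficients vanish. So d(df) = 0.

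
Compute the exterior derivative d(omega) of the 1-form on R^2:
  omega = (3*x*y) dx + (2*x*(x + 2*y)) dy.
d(omega) = (x + 4*y) dx ∧ dy

For a 1-form omega = sum_i f_i dx_i, the exterior derivative is
  d(omega) = sum_{i < j} (∂f_j/∂x_i - ∂f_i/∂x_j) dx_i ∧ dx_j.
  coefficient of dx ∧ dy: ∂f_2/∂x - ∂f_1/∂y = ∂(2*x*(x + 2*y))/∂x - ∂(3*x*y)/∂y = x + 4*y
Assembling: d(omega) = (x + 4*y) dx ∧ dy.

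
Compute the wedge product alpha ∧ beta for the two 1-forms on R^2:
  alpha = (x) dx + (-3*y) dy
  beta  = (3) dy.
alpha ∧ beta = (3*x) dx ∧ dy

Distribute the wedge, using dx_i ∧ dx_j = -dx_j ∧ dx_i and dx_i ∧ dx_i = 0. For each pair (i, j) with i < j, the coefficient of dx_i ∧ dx_j in alpha ∧ beta is (alpha_i * beta_j - alpha_j * beta_i). Collecting: alpha ∧ beta = (3*x) dx ∧ dy.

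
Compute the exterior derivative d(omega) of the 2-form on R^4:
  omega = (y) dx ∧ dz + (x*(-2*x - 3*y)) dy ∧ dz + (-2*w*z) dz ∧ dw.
d(omega) = (-4*x - 3*y - 1) dx ∧ dy ∧ dz

For a 2-form omega = sum_{i<j} g_{ij} dx_i ∧ dx_j, the exterior derivative is
  d(omega) = sum_{i<j} d(g_{ij}) ∧ dx_i ∧ dx_j = sum_{i<j, k} (∂g_{ij}/∂x_k) dx_k ∧ dx_i ∧ dx_j.
Expand each term, using dx_k ∧ dx_i ∧ dx_j = sgn(permutation) dx_{(a)} ∧ dx_{(b)} ∧ dx_{(c)} with (a < b < c) sorted:
  d(y) includes (∂/∂y)(y) dy = (1) dy, which multiplied by dx ∧ dz gives (-1) dx ∧ dy ∧ dz
  d(x*(-2*x - 3*y)) includes (∂/∂x)(x*(-2*x - 3*y)) dx = (-4*x - 3*y) dx, which multiplied by dy ∧ dz gives (-4*x - 3*y) dx ∧ dy ∧ dz
Collecting like 3-forms: d(omega) = (-4*x - 3*y - 1) dx ∧ dy ∧ dz.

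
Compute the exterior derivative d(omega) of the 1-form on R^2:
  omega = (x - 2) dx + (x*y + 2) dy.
d(omega) = (y) dx ∧ dy

For a 1-form omega = sum_i f_i dx_i, the exterior derivative is
  d(omega) = sum_{i < j} (∂f_j/∂x_i - ∂f_i/∂x_j) dx_i ∧ dx_j.
  coefficient of dx ∧ dy: ∂f_2/∂x - ∂f_1/∂y = ∂(x*y + 2)/∂x - ∂(x - 2)/∂y = y
Assembling: d(omega) = (y) dx ∧ dy.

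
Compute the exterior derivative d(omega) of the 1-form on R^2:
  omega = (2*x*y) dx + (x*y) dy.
d(omega) = (-2*x + y) dx ∧ dy

For a 1-form omega = sum_i f_i dx_i, the exterior derivative is
  d(omega) = sum_{i < j} (∂f_j/∂x_i - ∂f_i/∂x_j) dx_i ∧ dx_j.
  coefficient of dx ∧ dy: ∂f_2/∂x - ∂f_1/∂y = ∂(x*y)/∂x - ∂(2*x*y)/∂y = -2*x + y
Assembling: d(omega) = (-2*x + y) dx ∧ dy.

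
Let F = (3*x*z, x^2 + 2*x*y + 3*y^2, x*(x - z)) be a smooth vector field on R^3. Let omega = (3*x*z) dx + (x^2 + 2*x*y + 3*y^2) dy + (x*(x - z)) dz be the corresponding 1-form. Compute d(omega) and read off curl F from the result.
d(omega) = (0) dy ∧ dz + (x + z) dz ∧ dx + (2*x + 2*y) dx ∧ dy; curl F = (0, x + z, 2*x + 2*y)

d omega = sum_{i<j} (∂f_j/∂x_i - ∂f_i/∂x_j) dx_i ∧ dx_j. Under the identification (dy ∧ dz, dz ∧ dx, dx ∧ dy) ↔ (e_x, e_y, e_z), the coefficients are exactly the components of curl F. Compute:
  ∂R/∂y - ∂Q/∂z = (0) - (0) = 0
  ∂P/∂z - ∂R/∂x = (3*x) - (2*x - z) = x + z
  ∂Q/∂x - ∂P/∂y = (2*x + 2*y) - (0) = 2*x + 2*y.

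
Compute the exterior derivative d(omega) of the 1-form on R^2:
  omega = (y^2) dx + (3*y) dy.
d(omega) = (-2*y) dx ∧ dy

For a 1-form omega = sum_i f_i dx_i, the exterior derivative is
  d(omega) = sum_{i < j} (∂f_j/∂x_i - ∂f_i/∂x_j) dx_i ∧ dx_j.
  coefficient of dx ∧ dy: ∂f_2/∂x - ∂f_1/∂y = ∂(3*y)/∂x - ∂(y^2)/∂y = -2*y
Assembling: d(omega) = (-2*y) dx ∧ dy.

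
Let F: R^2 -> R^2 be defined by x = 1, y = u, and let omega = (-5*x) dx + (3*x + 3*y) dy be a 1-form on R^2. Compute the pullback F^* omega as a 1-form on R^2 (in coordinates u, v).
F^* omega = (3*u + 3) du

Using F^*(f dg) = (f ∘ F) d(g ∘ F), substitute each coordinate x_i by F_i(u, v) in f_i, and replace dx_i by d F_i = (∂F_i/∂u) du + (∂F_i/∂v) dv.
  For the x component: f_1(F) = -5; d F_1 = (0) du + (0) dv
  For the y component: f_2(F) = 3*u + 3; d F_2 = (1) du + (0) dv
Combining and collecting du, dv coefficients:
  coeff of du: 3*u + 3
  coeff of dv: 0
F^* omega = (3*u + 3) du.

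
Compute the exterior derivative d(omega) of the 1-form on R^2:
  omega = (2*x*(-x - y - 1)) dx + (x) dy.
d(omega) = (2*x + 1) dx ∧ dy

For a 1-form omega = sum_i f_i dx_i, the exterior derivative is
  d(omega) = sum_{i < j} (∂f_j/∂x_i - ∂f_i/∂x_j) dx_i ∧ dx_j.
  coefficient of dx ∧ dy: ∂f_2/∂x - ∂f_1/∂y = ∂(x)/∂x - ∂(2*x*(-x - y - 1))/∂y = 2*x + 1
Assembling: d(omega) = (2*x + 1) dx ∧ dy.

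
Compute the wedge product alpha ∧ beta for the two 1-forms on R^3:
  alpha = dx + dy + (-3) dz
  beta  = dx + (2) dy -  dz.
alpha ∧ beta = (1) dx ∧ dy + (2) dx ∧ dz + (5) dy ∧ dz

Distribute the wedge, using dx_i ∧ dx_j = -dx_j ∧ dx_i and dx_i ∧ dx_i = 0. For each pair (i, j) with i < j, the coefficient of dx_i ∧ dx_j in alpha ∧ beta is (alpha_i * beta_j - alpha_j * beta_i). Collecting: alpha ∧ beta = (1) dx ∧ dy + (2) dx ∧ dz + (5) dy ∧ dz.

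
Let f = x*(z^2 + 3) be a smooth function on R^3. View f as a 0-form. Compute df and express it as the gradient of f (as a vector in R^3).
df = (z^2 + 3) dx + (0) dy + (2*x*z) dz; grad f = (z^2 + 3, 0, 2*x*z)

For a 0-form f, d f = (∂f/∂x) dx + (∂f/∂y) dy + (∂f/∂z) dz. The components of the vector representation are exactly the entries of grad f in Cartesian coordinates:
  ∂f/∂x = z^2 + 3
  ∂f/∂y = 0
  ∂f/∂z = 2*x*z.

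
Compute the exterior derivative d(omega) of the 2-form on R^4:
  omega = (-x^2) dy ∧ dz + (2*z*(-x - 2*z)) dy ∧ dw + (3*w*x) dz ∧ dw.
d(omega) = (-2*x) dx ∧ dy ∧ dz + (-2*z) dx ∧ dy ∧ dw + (2*x + 8*z) dy ∧ dz ∧ dw + (3*w) dx ∧ dz ∧ dw

For a 2-form omega = sum_{i<j} g_{ij} dx_i ∧ dx_j, the exterior derivative is
  d(omega) = sum_{i<j} d(g_{ij}) ∧ dx_i ∧ dx_j = sum_{i<j, k} (∂g_{ij}/∂x_k) dx_k ∧ dx_i ∧ dx_j.
Expand each term, using dx_k ∧ dx_i ∧ dx_j = sgn(permutation) dx_{(a)} ∧ dx_{(b)} ∧ dx_{(c)} with (a < b < c) sorted:
  d(-x^2) includes (∂/∂x)(-x^2) dx = (-2*x) dx, which multiplied by dy ∧ dz gives (-2*x) dx ∧ dy ∧ dz
  d(2*z*(-x - 2*z)) includes (∂/∂x)(2*z*(-x - 2*z)) dx = (-2*z) dx, which multiplied by dy ∧ dw gives (-2*z) dx ∧ dy ∧ dw
  d(2*z*(-x - 2*z)) includes (∂/∂z)(2*z*(-x - 2*z)) dz = (-2*x - 8*z) dz, which multiplied by dy ∧ dw gives (2*x + 8*z) dy ∧ dz ∧ dw
  d(3*w*x) includes (∂/∂x)(3*w*x) dx = (3*w) dx, which multiplied by dz ∧ dw gives (3*w) dx ∧ dz ∧ dw
Collecting like 3-forms: d(omega) = (-2*x) dx ∧ dy ∧ dz + (-2*z) dx ∧ dy ∧ dw + (2*x + 8*z) dy ∧ dz ∧ dw + (3*w) dx ∧ dz ∧ dw.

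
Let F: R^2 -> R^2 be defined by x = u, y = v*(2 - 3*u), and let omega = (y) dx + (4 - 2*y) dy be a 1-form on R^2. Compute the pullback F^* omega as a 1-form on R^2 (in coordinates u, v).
F^* omega = (v*(-18*u*v - 3*u + 12*v - 10)) du + (-18*u^2*v + 24*u*v - 12*u - 8*v + 8) dv

Using F^*(f dg) = (f ∘ F) d(g ∘ F), substitute each coordinate x_i by F_i(u, v) in f_i, and replace dx_i by d F_i = (∂F_i/∂u) du + (∂F_i/∂v) dv.
  For the x component: f_1(F) = v*(2 - 3*u); d F_1 = (1) du + (0) dv
  For the y component: f_2(F) = 6*u*v - 4*v + 4; d F_2 = (-3*v) du + (2 - 3*u) dv
Combining and collecting du, dv coefficients:
  coeff of du: v*(-18*u*v - 3*u + 12*v - 10)
  coeff of dv: -18*u^2*v + 24*u*v - 12*u - 8*v + 8
F^* omega = (v*(-18*u*v - 3*u + 12*v - 10)) du + (-18*u^2*v + 24*u*v - 12*u - 8*v + 8) dv.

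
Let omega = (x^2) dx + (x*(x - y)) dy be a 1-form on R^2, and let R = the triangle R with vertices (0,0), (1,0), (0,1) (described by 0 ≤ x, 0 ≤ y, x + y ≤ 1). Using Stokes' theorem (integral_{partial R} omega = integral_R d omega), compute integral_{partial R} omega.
integral_(partial R) omega = 1/6

Stokes: integral_partial_R omega = integral_R d omega with d omega = (∂Q/∂x - ∂P/∂y) dx ∧ dy.
  ∂Q/∂x = 2*x - y
  ∂P/∂y = 0
  integrand = ∂Q/∂x - ∂P/∂y = 2*x - y.
Integrating over R: integral_0^1 integral_0^{1-x} (2*x - y) dy dx = 1/6.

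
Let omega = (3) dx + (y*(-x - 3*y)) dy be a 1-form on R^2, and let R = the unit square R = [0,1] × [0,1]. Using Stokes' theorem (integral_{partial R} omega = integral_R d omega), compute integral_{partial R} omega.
integral_(partial R) omega = -1/2

Stokes: integral_partial_R omega = integral_R d omega with d omega = (∂Q/∂x - ∂P/∂y) dx ∧ dy.
  ∂Q/∂x = -y
  ∂P/∂y = 0
  integrand = ∂Q/∂x - ∂P/∂y = -y.
Integrating over R: integral_0^1 integral_0^1 (-y) dx dy = -1/2.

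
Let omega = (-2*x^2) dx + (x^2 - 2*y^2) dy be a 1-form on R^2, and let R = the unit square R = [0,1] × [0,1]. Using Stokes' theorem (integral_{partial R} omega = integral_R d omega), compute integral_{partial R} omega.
integral_(partial R) omega = 1

Stokes: integral_partial_R omega = integral_R d omega with d omega = (∂Q/∂x - ∂P/∂y) dx ∧ dy.
  ∂Q/∂x = 2*x
  ∂P/∂y = 0
  integrand = ∂Q/∂x - ∂P/∂y = 2*x.
Integrating over R: integral_0^1 integral_0^1 (2*x) dx dy = 1.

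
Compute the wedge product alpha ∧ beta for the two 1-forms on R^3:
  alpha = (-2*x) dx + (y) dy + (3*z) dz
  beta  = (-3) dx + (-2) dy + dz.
alpha ∧ beta = (4*x + 3*y) dx ∧ dy + (-2*x + 9*z) dx ∧ dz + (y + 6*z) dy ∧ dz

Distribute the wedge, using dx_i ∧ dx_j = -dx_j ∧ dx_i and dx_i ∧ dx_i = 0. For each pair (i, j) with i < j, the coefficient of dx_i ∧ dx_j in alpha ∧ beta is (alpha_i * beta_j - alpha_j * beta_i). Collecting: alpha ∧ beta = (4*x + 3*y) dx ∧ dy + (-2*x + 9*z) dx ∧ dz + (y + 6*z) dy ∧ dz.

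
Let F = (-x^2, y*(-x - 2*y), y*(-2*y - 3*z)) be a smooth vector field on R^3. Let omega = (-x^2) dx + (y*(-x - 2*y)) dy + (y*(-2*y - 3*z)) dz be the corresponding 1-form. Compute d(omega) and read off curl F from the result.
d(omega) = (-4*y - 3*z) dy ∧ dz + (0) dz ∧ dx + (-y) dx ∧ dy; curl F = (-4*y - 3*z, 0, -y)

d omega = sum_{i<j} (∂f_j/∂x_i - ∂f_i/∂x_j) dx_i ∧ dx_j. Under the identification (dy ∧ dz, dz ∧ dx, dx ∧ dy) ↔ (e_x, e_y, e_z), the coefficients are exactly the components of curl F. Compute:
  ∂R/∂y - ∂Q/∂z = (-4*y - 3*z) - (0) = -4*y - 3*z
  ∂P/∂z - ∂R/∂x = (0) - (0) = 0
  ∂Q/∂x - ∂P/∂y = (-y) - (0) = -y.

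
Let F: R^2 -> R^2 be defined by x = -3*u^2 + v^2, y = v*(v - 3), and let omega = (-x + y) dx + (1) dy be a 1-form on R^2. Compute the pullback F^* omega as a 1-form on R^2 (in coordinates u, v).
F^* omega = (18*u*(-u^2 + v)) du + (6*u^2*v - 6*v^2 + 2*v - 3) dv

Using F^*(f dg) = (f ∘ F) d(g ∘ F), substitute each coordinate x_i by F_i(u, v) in f_i, and replace dx_i by d F_i = (∂F_i/∂u) du + (∂F_i/∂v) dv.
  For the x component: f_1(F) = 3*u^2 - 3*v; d F_1 = (-6*u) du + (2*v) dv
  For the y component: f_2(F) = 1; d F_2 = (0) du + (2*v - 3) dv
Combining and collecting du, dv coefficients:
  coeff of du: 18*u*(-u^2 + v)
  coeff of dv: 6*u^2*v - 6*v^2 + 2*v - 3
F^* omega = (18*u*(-u^2 + v)) du + (6*u^2*v - 6*v^2 + 2*v - 3) dv.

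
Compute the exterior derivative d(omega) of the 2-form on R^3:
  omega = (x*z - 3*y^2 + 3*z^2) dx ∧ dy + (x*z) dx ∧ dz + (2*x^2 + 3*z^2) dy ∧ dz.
d(omega) = (5*x + 6*z) dx ∧ dy ∧ dz

For a 2-form omega = sum_{i<j} g_{ij} dx_i ∧ dx_j, the exterior derivative is
  d(omega) = sum_{i<j} d(g_{ij}) ∧ dx_i ∧ dx_j = sum_{i<j, k} (∂g_{ij}/∂x_k) dx_k ∧ dx_i ∧ dx_j.
Expand each term, using dx_k ∧ dx_i ∧ dx_j = sgn(permutation) dx_{(a)} ∧ dx_{(b)} ∧ dx_{(c)} with (a < b < c) sorted:
  d(x*z - 3*y^2 + 3*z^2) includes (∂/∂z)(x*z - 3*y^2 + 3*z^2) dz = (x + 6*z) dz, which multiplied by dx ∧ dy gives (x + 6*z) dx ∧ dy ∧ dz
  d(2*x^2 + 3*z^2) includes (∂/∂x)(2*x^2 + 3*z^2) dx = (4*x) dx, which multiplied by dy ∧ dz gives (4*x) dx ∧ dy ∧ dz
Collecting like 3-forms: d(omega) = (5*x + 6*z) dx ∧ dy ∧ dz.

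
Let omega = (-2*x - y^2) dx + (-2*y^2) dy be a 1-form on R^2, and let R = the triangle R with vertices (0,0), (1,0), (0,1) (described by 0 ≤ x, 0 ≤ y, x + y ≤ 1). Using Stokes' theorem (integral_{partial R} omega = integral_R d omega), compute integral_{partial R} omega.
integral_(partial R) omega = 1/3

Stokes: integral_partial_R omega = integral_R d omega with d omega = (∂Q/∂x - ∂P/∂y) dx ∧ dy.
  ∂Q/∂x = 0
  ∂P/∂y = -2*y
  integrand = ∂Q/∂x - ∂P/∂y = 2*y.
Integrating over R: integral_0^1 integral_0^{1-x} (2*y) dy dx = 1/3.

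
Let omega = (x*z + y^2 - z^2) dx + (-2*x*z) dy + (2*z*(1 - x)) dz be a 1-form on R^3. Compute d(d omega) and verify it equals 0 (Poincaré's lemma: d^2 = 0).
d(d omega) = 0

Step 1: d omega = sum_{i<j} (∂f_j/∂x_i - ∂f_i/∂x_j) dx_i ∧ dx_j:
  coeff of dx ∧ dy: -2*y - 2*z
  coeff of dx ∧ dz: -x
  coeff of dy ∧ dz: 2*x
Step 2: Apply d again to each 2-form coefficient. The only possible 3-form in R^3 is dx ∧ dy ∧ dz, with coefficient
  ∂(coeff of dy∧dz)/∂x - ∂(coeff of dx∧dz)/∂y + ∂(coeff of dx∧dy)/∂z
  = ∂/∂x (2*x) - ∂/∂y (-x) + ∂/∂z (-2*y - 2*z).
Each of these terms simplifies to sums of mixed partials that cancel in pairs. The result is 0 (by equality of mixed partials for smooth functions — Schwarz / Clairaut).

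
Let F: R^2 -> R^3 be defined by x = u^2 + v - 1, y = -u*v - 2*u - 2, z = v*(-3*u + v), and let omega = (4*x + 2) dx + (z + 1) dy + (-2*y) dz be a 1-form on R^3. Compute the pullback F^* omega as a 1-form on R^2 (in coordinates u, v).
F^* omega = (8*u^3 - 3*u*v^2 + 2*u*v - 4*u - v^3 - 2*v^2 - 13*v - 2) du + (-3*u^2*v - 8*u^2 + 3*u*v^2 + 8*u*v - 13*u + 12*v - 2) dv

Using F^*(f dg) = (f ∘ F) d(g ∘ F), substitute each coordinate x_i by F_i(u, v) in f_i, and replace dx_i by d F_i = (∂F_i/∂u) du + (∂F_i/∂v) dv.
  For the x component: f_1(F) = 4*u^2 + 4*v - 2; d F_1 = (2*u) du + (1) dv
  For the y component: f_2(F) = -3*u*v + v^2 + 1; d F_2 = (-v - 2) du + (-u) dv
  For the z component: f_3(F) = 2*u*v + 4*u + 4; d F_3 = (-3*v) du + (-3*u + 2*v) dv
Combining and collecting du, dv coefficients:
  coeff of du: 8*u^3 - 3*u*v^2 + 2*u*v - 4*u - v^3 - 2*v^2 - 13*v - 2
  coeff of dv: -3*u^2*v - 8*u^2 + 3*u*v^2 + 8*u*v - 13*u + 12*v - 2
F^* omega = (8*u^3 - 3*u*v^2 + 2*u*v - 4*u - v^3 - 2*v^2 - 13*v - 2) du + (-3*u^2*v - 8*u^2 + 3*u*v^2 + 8*u*v - 13*u + 12*v - 2) dv.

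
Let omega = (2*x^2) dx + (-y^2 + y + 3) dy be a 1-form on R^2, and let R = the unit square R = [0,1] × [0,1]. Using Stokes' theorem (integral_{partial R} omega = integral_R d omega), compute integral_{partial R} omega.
integral_(partial R) omega = 0

Stokes: integral_partial_R omega = integral_R d omega with d omega = (∂Q/∂x - ∂P/∂y) dx ∧ dy.
  ∂Q/∂x = 0
  ∂P/∂y = 0
  integrand = ∂Q/∂x - ∂P/∂y = 0.
Integrating over R: integral_0^1 integral_0^1 (0) dx dy = 0.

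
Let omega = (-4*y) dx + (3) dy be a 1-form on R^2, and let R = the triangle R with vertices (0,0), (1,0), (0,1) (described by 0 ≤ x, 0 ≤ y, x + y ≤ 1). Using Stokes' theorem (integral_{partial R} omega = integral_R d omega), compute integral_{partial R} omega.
integral_(partial R) omega = 2

Stokes: integral_partial_R omega = integral_R d omega with d omega = (∂Q/∂x - ∂P/∂y) dx ∧ dy.
  ∂Q/∂x = 0
  ∂P/∂y = -4
  integrand = ∂Q/∂x - ∂P/∂y = 4.
Integrating over R: integral_0^1 integral_0^{1-x} (4) dy dx = 2.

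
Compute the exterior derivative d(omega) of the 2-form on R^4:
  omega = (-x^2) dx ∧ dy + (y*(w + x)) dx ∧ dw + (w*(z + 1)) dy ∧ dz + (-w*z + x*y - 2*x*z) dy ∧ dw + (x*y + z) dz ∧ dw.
d(omega) = (-w - x + y - 2*z) dx ∧ dy ∧ dw + (w + 3*x + z + 1) dy ∧ dz ∧ dw + (y) dx ∧ dz ∧ dw

For a 2-form omega = sum_{i<j} g_{ij} dx_i ∧ dx_j, the exterior derivative is
  d(omega) = sum_{i<j} d(g_{ij}) ∧ dx_i ∧ dx_j = sum_{i<j, k} (∂g_{ij}/∂x_k) dx_k ∧ dx_i ∧ dx_j.
Expand each term, using dx_k ∧ dx_i ∧ dx_j = sgn(permutation) dx_{(a)} ∧ dx_{(b)} ∧ dx_{(c)} with (a < b < c) sorted:
  d(y*(w + x)) includes (∂/∂y)(y*(w + x)) dy = (w + x) dy, which multiplied by dx ∧ dw gives (-w - x) dx ∧ dy ∧ dw
  d(w*(z + 1)) includes (∂/∂w)(w*(z + 1)) dw = (z + 1) dw, which multiplied by dy ∧ dz gives (z + 1) dy ∧ dz ∧ dw
  d(-w*z + x*y - 2*x*z) includes (∂/∂x)(-w*z + x*y - 2*x*z) dx = (y - 2*z) dx, which multiplied by dy ∧ dw gives (y - 2*z) dx ∧ dy ∧ dw
  d(-w*z + x*y - 2*x*z) includes (∂/∂z)(-w*z + x*y - 2*x*z) dz = (-w - 2*x) dz, which multiplied by dy ∧ dw gives (w + 2*x) dy ∧ dz ∧ dw
  d(x*y + z) includes (∂/∂x)(x*y + z) dx = (y) dx, which multiplied by dz ∧ dw gives (y) dx ∧ dz ∧ dw
  d(x*y + z) includes (∂/∂y)(x*y + z) dy = (x) dy, which multiplied by dz ∧ dw gives (x) dy ∧ dz ∧ dw
Collecting like 3-forms: d(omega) = (-w - x + y - 2*z) dx ∧ dy ∧ dw + (w + 3*x + z + 1) dy ∧ dz ∧ dw + (y) dx ∧ dz ∧ dw.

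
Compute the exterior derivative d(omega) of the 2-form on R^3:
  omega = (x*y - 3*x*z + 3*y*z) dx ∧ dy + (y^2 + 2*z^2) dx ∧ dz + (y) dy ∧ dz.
d(omega) = (-3*x + y) dx ∧ dy ∧ dz

For a 2-form omega = sum_{i<j} g_{ij} dx_i ∧ dx_j, the exterior derivative is
  d(omega) = sum_{i<j} d(g_{ij}) ∧ dx_i ∧ dx_j = sum_{i<j, k} (∂g_{ij}/∂x_k) dx_k ∧ dx_i ∧ dx_j.
Expand each term, using dx_k ∧ dx_i ∧ dx_j = sgn(permutation) dx_{(a)} ∧ dx_{(b)} ∧ dx_{(c)} with (a < b < c) sorted:
  d(x*y - 3*x*z + 3*y*z) includes (∂/∂z)(x*y - 3*x*z + 3*y*z) dz = (-3*x + 3*y) dz, which multiplied by dx ∧ dy gives (-3*x + 3*y) dx ∧ dy ∧ dz
  d(y^2 + 2*z^2) includes (∂/∂y)(y^2 + 2*z^2) dy = (2*y) dy, which multiplied by dx ∧ dz gives (-2*y) dx ∧ dy ∧ dz
Collecting like 3-forms: d(omega) = (-3*x + y) dx ∧ dy ∧ dz.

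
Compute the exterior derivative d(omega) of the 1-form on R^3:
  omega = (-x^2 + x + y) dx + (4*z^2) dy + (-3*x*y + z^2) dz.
d(omega) = (-1) dx ∧ dy + (-3*y) dx ∧ dz + (-3*x - 8*z) dy ∧ dz

For a 1-form omega = sum_i f_i dx_i, the exterior derivative is
  d(omega) = sum_{i < j} (∂f_j/∂x_i - ∂f_i/∂x_j) dx_i ∧ dx_j.
  coefficient of dx ∧ dy: ∂f_2/∂x - ∂f_1/∂y = ∂(4*z^2)/∂x - ∂(-x^2 + x + y)/∂y = -1
  coefficient of dx ∧ dz: ∂f_3/∂x - ∂f_1/∂z = ∂(-3*x*y + z^2)/∂x - ∂(-x^2 + x + y)/∂z = -3*y
  coefficient of dy ∧ dz: ∂f_3/∂y - ∂f_2/∂z = ∂(-3*x*y + z^2)/∂y - ∂(4*z^2)/∂z = -3*x - 8*z
Assembling: d(omega) = (-1) dx ∧ dy + (-3*y) dx ∧ dz + (-3*x - 8*z) dy ∧ dz.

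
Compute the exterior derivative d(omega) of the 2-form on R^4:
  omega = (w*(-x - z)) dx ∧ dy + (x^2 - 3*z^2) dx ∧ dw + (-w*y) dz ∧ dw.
d(omega) = (-w) dx ∧ dy ∧ dz + (-x - z) dx ∧ dy ∧ dw + (6*z) dx ∧ dz ∧ dw + (-w) dy ∧ dz ∧ dw

For a 2-form omega = sum_{i<j} g_{ij} dx_i ∧ dx_j, the exterior derivative is
  d(omega) = sum_{i<j} d(g_{ij}) ∧ dx_i ∧ dx_j = sum_{i<j, k} (∂g_{ij}/∂x_k) dx_k ∧ dx_i ∧ dx_j.
Expand each term, using dx_k ∧ dx_i ∧ dx_j = sgn(permutation) dx_{(a)} ∧ dx_{(b)} ∧ dx_{(c)} with (a < b < c) sorted:
  d(w*(-x - z)) includes (∂/∂z)(w*(-x - z)) dz = (-w) dz, which multiplied by dx ∧ dy gives (-w) dx ∧ dy ∧ dz
  d(w*(-x - z)) includes (∂/∂w)(w*(-x - z)) dw = (-x - z) dw, which multiplied by dx ∧ dy gives (-x - z) dx ∧ dy ∧ dw
  d(x^2 - 3*z^2) includes (∂/∂z)(x^2 - 3*z^2) dz = (-6*z) dz, which multiplied by dx ∧ dw gives (6*z) dx ∧ dz ∧ dw
  d(-w*y) includes (∂/∂y)(-w*y) dy = (-w) dy, which multiplied by dz ∧ dw gives (-w) dy ∧ dz ∧ dw
Collecting like 3-forms: d(omega) = (-w) dx ∧ dy ∧ dz + (-x - z) dx ∧ dy ∧ dw + (6*z) dx ∧ dz ∧ dw + (-w) dy ∧ dz ∧ dw.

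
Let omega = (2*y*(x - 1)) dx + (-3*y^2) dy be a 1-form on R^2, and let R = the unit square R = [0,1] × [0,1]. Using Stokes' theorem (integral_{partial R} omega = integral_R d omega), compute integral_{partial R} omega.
integral_(partial R) omega = 1

Stokes: integral_partial_R omega = integral_R d omega with d omega = (∂Q/∂x - ∂P/∂y) dx ∧ dy.
  ∂Q/∂x = 0
  ∂P/∂y = 2*x - 2
  integrand = ∂Q/∂x - ∂P/∂y = 2 - 2*x.
Integrating over R: integral_0^1 integral_0^1 (2 - 2*x) dx dy = 1.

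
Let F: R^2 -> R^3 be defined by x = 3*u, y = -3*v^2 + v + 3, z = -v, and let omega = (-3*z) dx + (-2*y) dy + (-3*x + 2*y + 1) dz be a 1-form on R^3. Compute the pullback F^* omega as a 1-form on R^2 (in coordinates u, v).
F^* omega = (9*v) du + (9*u - 36*v^3 + 24*v^2 + 32*v - 13) dv

Using F^*(f dg) = (f ∘ F) d(g ∘ F), substitute each coordinate x_i by F_i(u, v) in f_i, and replace dx_i by d F_i = (∂F_i/∂u) du + (∂F_i/∂v) dv.
  For the x component: f_1(F) = 3*v; d F_1 = (3) du + (0) dv
  For the y component: f_2(F) = 6*v^2 - 2*v - 6; d F_2 = (0) du + (1 - 6*v) dv
  For the z component: f_3(F) = -9*u - 6*v^2 + 2*v + 7; d F_3 = (0) du + (-1) dv
Combining and collecting du, dv coefficients:
  coeff of du: 9*v
  coeff of dv: 9*u - 36*v^3 + 24*v^2 + 32*v - 13
F^* omega = (9*v) du + (9*u - 36*v^3 + 24*v^2 + 32*v - 13) dv.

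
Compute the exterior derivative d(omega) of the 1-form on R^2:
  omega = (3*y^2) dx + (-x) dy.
d(omega) = (-6*y - 1) dx ∧ dy

For a 1-form omega = sum_i f_i dx_i, the exterior derivative is
  d(omega) = sum_{i < j} (∂f_j/∂x_i - ∂f_i/∂x_j) dx_i ∧ dx_j.
  coefficient of dx ∧ dy: ∂f_2/∂x - ∂f_1/∂y = ∂(-x)/∂x - ∂(3*y^2)/∂y = -6*y - 1
Assembling: d(omega) = (-6*y - 1) dx ∧ dy.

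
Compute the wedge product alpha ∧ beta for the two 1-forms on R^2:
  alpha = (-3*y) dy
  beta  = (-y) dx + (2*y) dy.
alpha ∧ beta = (-3*y^2) dx ∧ dy

Distribute the wedge, using dx_i ∧ dx_j = -dx_j ∧ dx_i and dx_i ∧ dx_i = 0. For each pair (i, j) with i < j, the coefficient of dx_i ∧ dx_j in alpha ∧ beta is (alpha_i * beta_j - alpha_j * beta_i). Collecting: alpha ∧ beta = (-3*y^2) dx ∧ dy.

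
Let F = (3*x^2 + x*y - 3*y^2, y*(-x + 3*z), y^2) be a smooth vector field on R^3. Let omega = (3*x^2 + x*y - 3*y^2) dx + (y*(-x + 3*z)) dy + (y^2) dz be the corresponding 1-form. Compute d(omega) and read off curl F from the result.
d(omega) = (-y) dy ∧ dz + (0) dz ∧ dx + (-x + 5*y) dx ∧ dy; curl F = (-y, 0, -x + 5*y)

d omega = sum_{i<j} (∂f_j/∂x_i - ∂f_i/∂x_j) dx_i ∧ dx_j. Under the identification (dy ∧ dz, dz ∧ dx, dx ∧ dy) ↔ (e_x, e_y, e_z), the coefficients are exactly the components of curl F. Compute:
  ∂R/∂y - ∂Q/∂z = (2*y) - (3*y) = -y
  ∂P/∂z - ∂R/∂x = (0) - (0) = 0
  ∂Q/∂x - ∂P/∂y = (-y) - (x - 6*y) = -x + 5*y.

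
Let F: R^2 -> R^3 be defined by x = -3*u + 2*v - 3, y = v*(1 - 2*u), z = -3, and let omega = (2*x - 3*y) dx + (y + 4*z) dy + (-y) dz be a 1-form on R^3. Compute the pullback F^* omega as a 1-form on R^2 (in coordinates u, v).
F^* omega = (4*u*v^2 - 18*u*v + 18*u - 2*v^2 + 21*v + 18) du + (4*u^2*v + 8*u*v + 12*u + 3*v - 24) dv

Using F^*(f dg) = (f ∘ F) d(g ∘ F), substitute each coordinate x_i by F_i(u, v) in f_i, and replace dx_i by d F_i = (∂F_i/∂u) du + (∂F_i/∂v) dv.
  For the x component: f_1(F) = 6*u*v - 6*u + v - 6; d F_1 = (-3) du + (2) dv
  For the y component: f_2(F) = -2*u*v + v - 12; d F_2 = (-2*v) du + (1 - 2*u) dv
  For the z component: f_3(F) = v*(2*u - 1); d F_3 = (0) du + (0) dv
Combining and collecting du, dv coefficients:
  coeff of du: 4*u*v^2 - 18*u*v + 18*u - 2*v^2 + 21*v + 18
  coeff of dv: 4*u^2*v + 8*u*v + 12*u + 3*v - 24
F^* omega = (4*u*v^2 - 18*u*v + 18*u - 2*v^2 + 21*v + 18) du + (4*u^2*v + 8*u*v + 12*u + 3*v - 24) dv.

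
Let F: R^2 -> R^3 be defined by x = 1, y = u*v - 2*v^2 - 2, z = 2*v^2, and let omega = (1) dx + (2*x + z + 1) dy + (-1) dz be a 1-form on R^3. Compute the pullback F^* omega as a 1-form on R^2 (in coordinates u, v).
F^* omega = (v*(2*v^2 + 3)) du + (2*u*v^2 + 3*u - 8*v^3 - 16*v) dv

Using F^*(f dg) = (f ∘ F) d(g ∘ F), substitute each coordinate x_i by F_i(u, v) in f_i, and replace dx_i by d F_i = (∂F_i/∂u) du + (∂F_i/∂v) dv.
  For the x component: f_1(F) = 1; d F_1 = (0) du + (0) dv
  For the y component: f_2(F) = 2*v^2 + 3; d F_2 = (v) du + (u - 4*v) dv
  For the z component: f_3(F) = -1; d F_3 = (0) du + (4*v) dv
Combining and collecting du, dv coefficients:
  coeff of du: v*(2*v^2 + 3)
  coeff of dv: 2*u*v^2 + 3*u - 8*v^3 - 16*v
F^* omega = (v*(2*v^2 + 3)) du + (2*u*v^2 + 3*u - 8*v^3 - 16*v) dv.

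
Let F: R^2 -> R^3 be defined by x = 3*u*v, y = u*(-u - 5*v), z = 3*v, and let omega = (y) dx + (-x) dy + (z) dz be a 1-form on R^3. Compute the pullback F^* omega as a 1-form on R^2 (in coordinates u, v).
F^* omega = (3*u^2*v) du + (-3*u^3 + 9*v) dv

Using F^*(f dg) = (f ∘ F) d(g ∘ F), substitute each coordinate x_i by F_i(u, v) in f_i, and replace dx_i by d F_i = (∂F_i/∂u) du + (∂F_i/∂v) dv.
  For the x component: f_1(F) = u*(-u - 5*v); d F_1 = (3*v) du + (3*u) dv
  For the y component: f_2(F) = -3*u*v; d F_2 = (-2*u - 5*v) du + (-5*u) dv
  For the z component: f_3(F) = 3*v; d F_3 = (0) du + (3) dv
Combining and collecting du, dv coefficients:
  coeff of du: 3*u^2*v
  coeff of dv: -3*u^3 + 9*v
F^* omega = (3*u^2*v) du + (-3*u^3 + 9*v) dv.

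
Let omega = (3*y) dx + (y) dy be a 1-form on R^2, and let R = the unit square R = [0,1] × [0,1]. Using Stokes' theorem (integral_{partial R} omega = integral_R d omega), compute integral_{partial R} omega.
integral_(partial R) omega = -3

Stokes: integral_partial_R omega = integral_R d omega with d omega = (∂Q/∂x - ∂P/∂y) dx ∧ dy.
  ∂Q/∂x = 0
  ∂P/∂y = 3
  integrand = ∂Q/∂x - ∂P/∂y = -3.
Integrating over R: integral_0^1 integral_0^1 (-3) dx dy = -3.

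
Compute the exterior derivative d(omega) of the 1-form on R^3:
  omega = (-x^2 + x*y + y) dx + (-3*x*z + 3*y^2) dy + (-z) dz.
d(omega) = (-x - 3*z - 1) dx ∧ dy + (3*x) dy ∧ dz

For a 1-form omega = sum_i f_i dx_i, the exterior derivative is
  d(omega) = sum_{i < j} (∂f_j/∂x_i - ∂f_i/∂x_j) dx_i ∧ dx_j.
  coefficient of dx ∧ dy: ∂f_2/∂x - ∂f_1/∂y = ∂(-3*x*z + 3*y^2)/∂x - ∂(-x^2 + x*y + y)/∂y = -x - 3*z - 1
  coefficient of dy ∧ dz: ∂f_3/∂y - ∂f_2/∂z = ∂(-z)/∂y - ∂(-3*x*z + 3*y^2)/∂z = 3*x
Assembling: d(omega) = (-x - 3*z - 1) dx ∧ dy + (3*x) dy ∧ dz.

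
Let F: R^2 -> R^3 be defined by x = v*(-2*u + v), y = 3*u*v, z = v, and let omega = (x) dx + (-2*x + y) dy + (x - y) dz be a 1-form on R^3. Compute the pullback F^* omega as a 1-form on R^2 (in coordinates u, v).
F^* omega = (v^2*(25*u - 8*v)) du + (v*(25*u^2 - 12*u*v - 5*u + 2*v^2 + v)) dv

Using F^*(f dg) = (f ∘ F) d(g ∘ F), substitute each coordinate x_i by F_i(u, v) in f_i, and replace dx_i by d F_i = (∂F_i/∂u) du + (∂F_i/∂v) dv.
  For the x component: f_1(F) = v*(-2*u + v); d F_1 = (-2*v) du + (-2*u + 2*v) dv
  For the y component: f_2(F) = v*(7*u - 2*v); d F_2 = (3*v) du + (3*u) dv
  For the z component: f_3(F) = v*(-5*u + v); d F_3 = (0) du + (1) dv
Combining and collecting du, dv coefficients:
  coeff of du: v^2*(25*u - 8*v)
  coeff of dv: v*(25*u^2 - 12*u*v - 5*u + 2*v^2 + v)
F^* omega = (v^2*(25*u - 8*v)) du + (v*(25*u^2 - 12*u*v - 5*u + 2*v^2 + v)) dv.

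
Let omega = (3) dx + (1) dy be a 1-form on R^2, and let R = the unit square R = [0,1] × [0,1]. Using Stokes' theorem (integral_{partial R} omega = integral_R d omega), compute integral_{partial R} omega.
integral_(partial R) omega = 0

Stokes: integral_partial_R omega = integral_R d omega with d omega = (∂Q/∂x - ∂P/∂y) dx ∧ dy.
  ∂Q/∂x = 0
  ∂P/∂y = 0
  integrand = ∂Q/∂x - ∂P/∂y = 0.
Integrating over R: integral_0^1 integral_0^1 (0) dx dy = 0.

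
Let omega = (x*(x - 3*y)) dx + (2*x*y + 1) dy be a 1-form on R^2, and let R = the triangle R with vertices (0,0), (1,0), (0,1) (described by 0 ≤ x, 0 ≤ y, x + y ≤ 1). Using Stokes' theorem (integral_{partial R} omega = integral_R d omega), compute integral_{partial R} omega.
integral_(partial R) omega = 5/6

Stokes: integral_partial_R omega = integral_R d omega with d omega = (∂Q/∂x - ∂P/∂y) dx ∧ dy.
  ∂Q/∂x = 2*y
  ∂P/∂y = -3*x
  integrand = ∂Q/∂x - ∂P/∂y = 3*x + 2*y.
Integrating over R: integral_0^1 integral_0^{1-x} (3*x + 2*y) dy dx = 5/6.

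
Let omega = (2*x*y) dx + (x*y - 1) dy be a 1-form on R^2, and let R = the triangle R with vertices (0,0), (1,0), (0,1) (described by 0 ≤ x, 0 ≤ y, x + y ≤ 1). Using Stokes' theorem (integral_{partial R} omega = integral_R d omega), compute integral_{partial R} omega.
integral_(partial R) omega = -1/6

Stokes: integral_partial_R omega = integral_R d omega with d omega = (∂Q/∂x - ∂P/∂y) dx ∧ dy.
  ∂Q/∂x = y
  ∂P/∂y = 2*x
  integrand = ∂Q/∂x - ∂P/∂y = -2*x + y.
Integrating over R: integral_0^1 integral_0^{1-x} (-2*x + y) dy dx = -1/6.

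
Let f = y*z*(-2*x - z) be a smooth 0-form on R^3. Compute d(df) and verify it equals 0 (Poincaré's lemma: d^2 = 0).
d(df) = 0

Step 1: df = sum_i (∂f/∂x_i) dx_i = (-2*y*z) dx + (z*(-2*x - z)) dy + (2*y*(-x - z)) dz.
Step 2: Apply d again. Using the 1-form formula, the coefficient of dx ∧ dy in d(df) is ∂^2 f/∂x ∂y - ∂^2 f/∂y ∂x = (-2*z) - (-2*z) = 0 (equality of mixed partials for smooth f).
Similarly for dx ∧ dz and dy ∧ dz — all coefficients vanish. So d(df) = 0.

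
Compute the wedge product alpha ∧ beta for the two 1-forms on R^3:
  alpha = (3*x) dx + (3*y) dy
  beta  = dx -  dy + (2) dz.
alpha ∧ beta = (-3*x - 3*y) dx ∧ dy + (6*x) dx ∧ dz + (6*y) dy ∧ dz

Distribute the wedge, using dx_i ∧ dx_j = -dx_j ∧ dx_i and dx_i ∧ dx_i = 0. For each pair (i, j) with i < j, the coefficient of dx_i ∧ dx_j in alpha ∧ beta is (alpha_i * beta_j - alpha_j * beta_i). Collecting: alpha ∧ beta = (-3*x - 3*y) dx ∧ dy + (6*x) dx ∧ dz + (6*y) dy ∧ dz.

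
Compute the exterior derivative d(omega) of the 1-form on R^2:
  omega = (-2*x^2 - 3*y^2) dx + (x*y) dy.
d(omega) = (7*y) dx ∧ dy

For a 1-form omega = sum_i f_i dx_i, the exterior derivative is
  d(omega) = sum_{i < j} (∂f_j/∂x_i - ∂f_i/∂x_j) dx_i ∧ dx_j.
  coefficient of dx ∧ dy: ∂f_2/∂x - ∂f_1/∂y = ∂(x*y)/∂x - ∂(-2*x^2 - 3*y^2)/∂y = 7*y
Assembling: d(omega) = (7*y) dx ∧ dy.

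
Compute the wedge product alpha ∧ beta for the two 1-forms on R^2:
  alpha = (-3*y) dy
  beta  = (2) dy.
alpha ∧ beta = 0

Distribute the wedge, using dx_i ∧ dx_j = -dx_j ∧ dx_i and dx_i ∧ dx_i = 0. For each pair (i, j) with i < j, the coefficient of dx_i ∧ dx_j in alpha ∧ beta is (alpha_i * beta_j - alpha_j * beta_i). Collecting: alpha ∧ beta = 0.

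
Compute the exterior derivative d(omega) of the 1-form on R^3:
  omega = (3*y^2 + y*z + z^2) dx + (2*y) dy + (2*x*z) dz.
d(omega) = (-6*y - z) dx ∧ dy + (-y) dx ∧ dz

For a 1-form omega = sum_i f_i dx_i, the exterior derivative is
  d(omega) = sum_{i < j} (∂f_j/∂x_i - ∂f_i/∂x_j) dx_i ∧ dx_j.
  coefficient of dx ∧ dy: ∂f_2/∂x - ∂f_1/∂y = ∂(2*y)/∂x - ∂(3*y^2 + y*z + z^2)/∂y = -6*y - z
  coefficient of dx ∧ dz: ∂f_3/∂x - ∂f_1/∂z = ∂(2*x*z)/∂x - ∂(3*y^2 + y*z + z^2)/∂z = -y
Assembling: d(omega) = (-6*y - z) dx ∧ dy + (-y) dx ∧ dz.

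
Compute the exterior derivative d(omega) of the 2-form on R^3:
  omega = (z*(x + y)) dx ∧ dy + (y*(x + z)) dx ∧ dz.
d(omega) = (y - z) dx ∧ dy ∧ dz

For a 2-form omega = sum_{i<j} g_{ij} dx_i ∧ dx_j, the exterior derivative is
  d(omega) = sum_{i<j} d(g_{ij}) ∧ dx_i ∧ dx_j = sum_{i<j, k} (∂g_{ij}/∂x_k) dx_k ∧ dx_i ∧ dx_j.
Expand each term, using dx_k ∧ dx_i ∧ dx_j = sgn(permutation) dx_{(a)} ∧ dx_{(b)} ∧ dx_{(c)} with (a < b < c) sorted:
  d(z*(x + y)) includes (∂/∂z)(z*(x + y)) dz = (x + y) dz, which multiplied by dx ∧ dy gives (x + y) dx ∧ dy ∧ dz
  d(y*(x + z)) includes (∂/∂y)(y*(x + z)) dy = (x + z) dy, which multiplied by dx ∧ dz gives (-x - z) dx ∧ dy ∧ dz
Collecting like 3-forms: d(omega) = (y - z) dx ∧ dy ∧ dz.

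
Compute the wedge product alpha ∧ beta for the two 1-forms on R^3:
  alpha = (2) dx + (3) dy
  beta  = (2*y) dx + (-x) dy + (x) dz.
alpha ∧ beta = (-2*x - 6*y) dx ∧ dy + (2*x) dx ∧ dz + (3*x) dy ∧ dz

Distribute the wedge, using dx_i ∧ dx_j = -dx_j ∧ dx_i and dx_i ∧ dx_i = 0. For each pair (i, j) with i < j, the coefficient of dx_i ∧ dx_j in alpha ∧ beta is (alpha_i * beta_j - alpha_j * beta_i). Collecting: alpha ∧ beta = (-2*x - 6*y) dx ∧ dy + (2*x) dx ∧ dz + (3*x) dy ∧ dz.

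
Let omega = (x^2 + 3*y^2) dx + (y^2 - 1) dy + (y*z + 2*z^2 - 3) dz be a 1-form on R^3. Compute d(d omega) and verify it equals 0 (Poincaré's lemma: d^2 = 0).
d(d omega) = 0

Step 1: d omega = sum_{i<j} (∂f_j/∂x_i - ∂f_i/∂x_j) dx_i ∧ dx_j:
  coeff of dx ∧ dy: -6*y
  coeff of dx ∧ dz: 0
  coeff of dy ∧ dz: z
Step 2: Apply d again to each 2-form coefficient. The only possible 3-form in R^3 is dx ∧ dy ∧ dz, with coefficient
  ∂(coeff of dy∧dz)/∂x - ∂(coeff of dx∧dz)/∂y + ∂(coeff of dx∧dy)/∂z
  = ∂/∂x (z) - ∂/∂y (0) + ∂/∂z (-6*y).
Each of these terms simplifies to sums of mixed partials that cancel in pairs. The result is 0 (by equality of mixed partials for smooth functions — Schwarz / Clairaut).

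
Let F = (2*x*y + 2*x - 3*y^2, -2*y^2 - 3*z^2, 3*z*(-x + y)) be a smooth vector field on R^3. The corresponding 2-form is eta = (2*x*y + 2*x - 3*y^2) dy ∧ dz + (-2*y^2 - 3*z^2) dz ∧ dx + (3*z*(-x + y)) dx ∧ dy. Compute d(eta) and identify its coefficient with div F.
d(eta) = (-3*x + y + 2) dx ∧ dy ∧ dz; div F = -3*x + y + 2

For a 2-form in R^3 of the form above, applying d gives a 3-form with coefficient ∂P/∂x + ∂Q/∂y + ∂R/∂z:
  ∂P/∂x = 2*y + 2
  ∂Q/∂y = -4*y
  ∂R/∂z = -3*x + 3*y
Sum = -3*x + y + 2, which is exactly div F.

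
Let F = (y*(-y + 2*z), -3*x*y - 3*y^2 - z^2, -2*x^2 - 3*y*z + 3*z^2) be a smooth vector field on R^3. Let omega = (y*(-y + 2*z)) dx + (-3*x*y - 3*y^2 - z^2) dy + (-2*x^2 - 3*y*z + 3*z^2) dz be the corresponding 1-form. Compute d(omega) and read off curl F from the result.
d(omega) = (-z) dy ∧ dz + (4*x + 2*y) dz ∧ dx + (-y - 2*z) dx ∧ dy; curl F = (-z, 4*x + 2*y, -y - 2*z)

d omega = sum_{i<j} (∂f_j/∂x_i - ∂f_i/∂x_j) dx_i ∧ dx_j. Under the identification (dy ∧ dz, dz ∧ dx, dx ∧ dy) ↔ (e_x, e_y, e_z), the coefficients are exactly the components of curl F. Compute:
  ∂R/∂y - ∂Q/∂z = (-3*z) - (-2*z) = -z
  ∂P/∂z - ∂R/∂x = (2*y) - (-4*x) = 4*x + 2*y
  ∂Q/∂x - ∂P/∂y = (-3*y) - (-2*y + 2*z) = -y - 2*z.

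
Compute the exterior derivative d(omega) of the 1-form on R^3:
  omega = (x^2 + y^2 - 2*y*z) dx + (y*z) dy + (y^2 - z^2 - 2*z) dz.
d(omega) = (-2*y + 2*z) dx ∧ dy + (2*y) dx ∧ dz + (y) dy ∧ dz

For a 1-form omega = sum_i f_i dx_i, the exterior derivative is
  d(omega) = sum_{i < j} (∂f_j/∂x_i - ∂f_i/∂x_j) dx_i ∧ dx_j.
  coefficient of dx ∧ dy: ∂f_2/∂x - ∂f_1/∂y = ∂(y*z)/∂x - ∂(x^2 + y^2 - 2*y*z)/∂y = -2*y + 2*z
  coefficient of dx ∧ dz: ∂f_3/∂x - ∂f_1/∂z = ∂(y^2 - z^2 - 2*z)/∂x - ∂(x^2 + y^2 - 2*y*z)/∂z = 2*y
  coefficient of dy ∧ dz: ∂f_3/∂y - ∂f_2/∂z = ∂(y^2 - z^2 - 2*z)/∂y - ∂(y*z)/∂z = y
Assembling: d(omega) = (-2*y + 2*z) dx ∧ dy + (2*y) dx ∧ dz + (y) dy ∧ dz.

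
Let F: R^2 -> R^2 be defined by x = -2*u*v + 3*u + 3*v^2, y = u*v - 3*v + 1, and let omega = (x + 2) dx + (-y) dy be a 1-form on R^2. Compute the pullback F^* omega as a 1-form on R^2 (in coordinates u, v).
F^* omega = (3*u*v^2 - 12*u*v + 9*u - 6*v^3 + 12*v^2 - 5*v + 6) du + (3*u^2*v - 6*u^2 - 18*u*v^2 + 24*u*v - 5*u + 18*v^3 + 3*v + 3) dv

Using F^*(f dg) = (f ∘ F) d(g ∘ F), substitute each coordinate x_i by F_i(u, v) in f_i, and replace dx_i by d F_i = (∂F_i/∂u) du + (∂F_i/∂v) dv.
  For the x component: f_1(F) = -2*u*v + 3*u + 3*v^2 + 2; d F_1 = (3 - 2*v) du + (-2*u + 6*v) dv
  For the y component: f_2(F) = -u*v + 3*v - 1; d F_2 = (v) du + (u - 3) dv
Combining and collecting du, dv coefficients:
  coeff of du: 3*u*v^2 - 12*u*v + 9*u - 6*v^3 + 12*v^2 - 5*v + 6
  coeff of dv: 3*u^2*v - 6*u^2 - 18*u*v^2 + 24*u*v - 5*u + 18*v^3 + 3*v + 3
F^* omega = (3*u*v^2 - 12*u*v + 9*u - 6*v^3 + 12*v^2 - 5*v + 6) du + (3*u^2*v - 6*u^2 - 18*u*v^2 + 24*u*v - 5*u + 18*v^3 + 3*v + 3) dv.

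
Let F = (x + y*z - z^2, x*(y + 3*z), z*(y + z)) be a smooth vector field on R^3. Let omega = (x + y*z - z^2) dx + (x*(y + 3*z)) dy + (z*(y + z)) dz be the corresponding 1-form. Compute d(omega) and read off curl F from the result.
d(omega) = (-3*x + z) dy ∧ dz + (y - 2*z) dz ∧ dx + (y + 2*z) dx ∧ dy; curl F = (-3*x + z, y - 2*z, y + 2*z)

d omega = sum_{i<j} (∂f_j/∂x_i - ∂f_i/∂x_j) dx_i ∧ dx_j. Under the identification (dy ∧ dz, dz ∧ dx, dx ∧ dy) ↔ (e_x, e_y, e_z), the coefficients are exactly the components of curl F. Compute:
  ∂R/∂y - ∂Q/∂z = (z) - (3*x) = -3*x + z
  ∂P/∂z - ∂R/∂x = (y - 2*z) - (0) = y - 2*z
  ∂Q/∂x - ∂P/∂y = (y + 3*z) - (z) = y + 2*z.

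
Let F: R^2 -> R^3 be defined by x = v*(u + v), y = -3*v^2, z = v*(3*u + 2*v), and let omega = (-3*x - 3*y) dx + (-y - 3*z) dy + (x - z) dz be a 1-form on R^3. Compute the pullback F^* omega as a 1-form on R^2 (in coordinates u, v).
F^* omega = (3*v^2*(-3*u + v)) du + (v*(-9*u^2 + 43*u*v + 26*v^2)) dv

Using F^*(f dg) = (f ∘ F) d(g ∘ F), substitute each coordinate x_i by F_i(u, v) in f_i, and replace dx_i by d F_i = (∂F_i/∂u) du + (∂F_i/∂v) dv.
  For the x component: f_1(F) = 3*v*(-u + 2*v); d F_1 = (v) du + (u + 2*v) dv
  For the y component: f_2(F) = 3*v*(-3*u - v); d F_2 = (0) du + (-6*v) dv
  For the z component: f_3(F) = v*(-2*u - v); d F_3 = (3*v) du + (3*u + 4*v) dv
Combining and collecting du, dv coefficients:
  coeff of du: 3*v^2*(-3*u + v)
  coeff of dv: v*(-9*u^2 + 43*u*v + 26*v^2)
F^* omega = (3*v^2*(-3*u + v)) du + (v*(-9*u^2 + 43*u*v + 26*v^2)) dv.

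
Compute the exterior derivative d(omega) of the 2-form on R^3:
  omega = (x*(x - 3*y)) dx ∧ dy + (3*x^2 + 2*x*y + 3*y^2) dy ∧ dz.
d(omega) = (6*x + 2*y) dx ∧ dy ∧ dz

For a 2-form omega = sum_{i<j} g_{ij} dx_i ∧ dx_j, the exterior derivative is
  d(omega) = sum_{i<j} d(g_{ij}) ∧ dx_i ∧ dx_j = sum_{i<j, k} (∂g_{ij}/∂x_k) dx_k ∧ dx_i ∧ dx_j.
Expand each term, using dx_k ∧ dx_i ∧ dx_j = sgn(permutation) dx_{(a)} ∧ dx_{(b)} ∧ dx_{(c)} with (a < b < c) sorted:
  d(3*x^2 + 2*x*y + 3*y^2) includes (∂/∂x)(3*x^2 + 2*x*y + 3*y^2) dx = (6*x + 2*y) dx, which multiplied by dy ∧ dz gives (6*x + 2*y) dx ∧ dy ∧ dz
Collecting like 3-forms: d(omega) = (6*x + 2*y) dx ∧ dy ∧ dz.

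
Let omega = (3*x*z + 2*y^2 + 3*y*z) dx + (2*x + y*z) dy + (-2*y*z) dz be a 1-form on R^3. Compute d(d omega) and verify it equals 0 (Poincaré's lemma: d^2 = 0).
d(d omega) = 0

Step 1: d omega = sum_{i<j} (∂f_j/∂x_i - ∂f_i/∂x_j) dx_i ∧ dx_j:
  coeff of dx ∧ dy: -4*y - 3*z + 2
  coeff of dx ∧ dz: -3*x - 3*y
  coeff of dy ∧ dz: -y - 2*z
Step 2: Apply d again to each 2-form coefficient. The only possible 3-form in R^3 is dx ∧ dy ∧ dz, with coefficient
  ∂(coeff of dy∧dz)/∂x - ∂(coeff of dx∧dz)/∂y + ∂(coeff of dx∧dy)/∂z
  = ∂/∂x (-y - 2*z) - ∂/∂y (-3*x - 3*y) + ∂/∂z (-4*y - 3*z + 2).
Each of these terms simplifies to sums of mixed partials that cancel in pairs. The result is 0 (by equality of mixed partials for smooth functions — Schwarz / Clairaut).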